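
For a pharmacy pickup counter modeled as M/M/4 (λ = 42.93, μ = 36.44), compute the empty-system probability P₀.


a = λ/μ = 42.93/36.44 = 1.1781; ρ = a/c = 0.2945
Σ_{k=0}^{3} a^k/k! (terms k=0..3) = 1.00000 + 1.17810 + 0.69396 + 0.27252 = 3.14458
Tail: a^4/(4!(1−ρ)) = 1.92633/(24·0.7055) = 0.11377
P₀ = 1/(3.14458 + 0.11377) = 1/3.25835 = 0.306904

Final: 0.306904


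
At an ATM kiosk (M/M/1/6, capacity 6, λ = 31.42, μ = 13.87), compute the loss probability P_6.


ρ = λ/μ = 31.42/13.87 = 2.2653
P_K = (1−ρ)ρ^K/(1−ρ^(K+1)) = (-1.2653·135.138258)/(1 − 306.131513)
= -170.993254/-305.131513 = 0.560392

Final: 0.560392


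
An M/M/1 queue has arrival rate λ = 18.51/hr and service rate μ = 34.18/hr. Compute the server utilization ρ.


ρ = λ/μ = 18.51/34.18 = 0.5415

Final: 0.5415


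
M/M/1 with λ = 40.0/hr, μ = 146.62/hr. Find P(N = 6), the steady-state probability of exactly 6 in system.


ρ = 40.0/146.62 = 0.2728
P_n = (1−ρ)·ρ^n = (1 − 0.2728)·0.2728^6 = 0.7272·0.0004123 = 0.0002998

Final: 0.0002998


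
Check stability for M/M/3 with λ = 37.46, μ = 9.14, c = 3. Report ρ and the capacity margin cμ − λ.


Total capacity cμ = 3·9.14 = 27.42/hr
ρ = λ/(cμ) = 37.46/27.42 = 1.3662
Stable ⇔ ρ < 1: NO
Spare capacity = cμ − λ = 27.42 − 37.46 = -10.04/hr

Final: ρ = 1.3662; unstable; margin = -10.04/hr


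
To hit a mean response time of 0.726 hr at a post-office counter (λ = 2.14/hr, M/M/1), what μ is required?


W = 1/(μ−λ) ⇒ μ − λ = 1/W = 1/0.726 = 1.3774
μ = λ + 1/W = 2.14 + 1.3774 = 3.5174 per hr

Final: 3.5174 /hr


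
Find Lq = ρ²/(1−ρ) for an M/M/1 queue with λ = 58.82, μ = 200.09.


ρ = 58.82/200.09 = 0.2940
Lq = ρ²/(1−ρ) = 0.08642/0.7060 = 0.1224

Final: 0.1224


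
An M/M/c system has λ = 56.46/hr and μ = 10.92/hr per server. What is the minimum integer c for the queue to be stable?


Stability requires cμ > λ ⇔ c > λ/μ.
λ/μ = 56.46/10.92 = 5.1703
Minimum integer c = ⌊5.1703⌋ + 1 = 6
Check: 6·10.92 = 65.52 > 56.46, while 5·10.92 = 54.60 ≤ 56.46

Final: 6 servers


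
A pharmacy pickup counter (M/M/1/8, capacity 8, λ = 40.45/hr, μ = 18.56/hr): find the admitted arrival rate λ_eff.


ρ = 2.1794; P_K = (1−ρ)ρ^8/(1−ρ^9) = 0.541650
λ_eff = λ(1 − P_K) = 40.45·(1 − 0.541650) = 40.45·0.458350 = 18.5402 /hr

Final: 18.5402 /hr


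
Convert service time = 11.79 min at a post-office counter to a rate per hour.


μ = 1/(service time) in consistent units.
1 hour = 60 min, so μ = 60/11.79 = 5.0891 per hour

Final: 5.0891 /hr


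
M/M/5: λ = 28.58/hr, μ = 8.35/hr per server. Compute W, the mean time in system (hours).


a = 3.4228; ρ = 0.6846; P₀ = 0.028497
Lq = P₀·a^c·ρ/(c!(1−ρ)²) = 0.76743
Wq = Lq/λ = 0.76743/28.58 = 0.02685 hr
W = Wq + 1/μ = 0.02685 + 0.11976 = 0.14661 hr

Final: 0.14661 hr


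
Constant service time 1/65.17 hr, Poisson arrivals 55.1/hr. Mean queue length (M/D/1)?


ρ = 55.1/65.17 = 0.8455
M/D/1: Lq = ρ²/(2(1−ρ)) = 0.7148/(2·0.1545) = 2.31311

Final: 2.31311


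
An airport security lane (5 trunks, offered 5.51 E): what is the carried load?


B(5,5.51) = 0.324814 (Erlang-B)
Carried load = a(1 − B) = 5.51·(1 − 0.324814) = 5.51·0.675186 = 3.7203 E

Final: 3.7203 Erlangs


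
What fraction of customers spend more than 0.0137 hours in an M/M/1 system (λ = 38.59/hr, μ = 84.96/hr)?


W ~ Exponential(μ−λ) for M/M/1.
μ − λ = 84.96 − 38.59 = 46.3700
P(W > t) = e^{−(μ−λ)t} = e^{−0.6353} = 0.529793

Final: 0.529793


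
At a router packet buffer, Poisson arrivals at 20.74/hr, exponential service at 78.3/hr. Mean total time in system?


W = 1/(μ−λ) = 1/(78.3 − 20.74) = 1/57.56 = 0.01737 hr

Final: 0.01737 hr


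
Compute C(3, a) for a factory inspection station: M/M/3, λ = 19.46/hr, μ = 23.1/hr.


a = λ/μ = 0.8424; ρ = a/3 = 0.2808
P₀ = 0.428117 (from M/M/c formula)
C(c,a) = [a^c/(c!(1−ρ))]·P₀ = [0.59785/(6·0.7192)]·0.428117
= 0.13855·0.428117 = 0.059314

Final: 0.059314


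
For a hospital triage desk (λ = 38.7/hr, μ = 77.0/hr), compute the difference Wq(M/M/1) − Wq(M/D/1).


ρ = 38.7/77.0 = 0.5026
Wq(M/M/1) = ρ/(μ−λ) = 0.5026/38.30 = 0.01312 hr
Wq(M/D/1) = ρ/(2(μ−λ)) = 0.006561 hr
Savings = 0.01312 − 0.006561 = 0.006561 hr

Final: 0.006561 hr


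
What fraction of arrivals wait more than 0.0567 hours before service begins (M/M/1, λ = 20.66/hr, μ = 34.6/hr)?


ρ = 20.66/34.6 = 0.5971
P(Wq > t) = ρ·e^{−(μ−λ)t} = 0.5971·e^{−0.7904}
= 0.5971·0.453664 = 0.270887

Final: 0.270887


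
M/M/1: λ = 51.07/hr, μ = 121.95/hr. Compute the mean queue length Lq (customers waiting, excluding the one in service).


ρ = 51.07/121.95 = 0.4188
Lq = ρ²/(1−ρ) = 0.1754/0.5812 = 0.3017

Final: 0.3017


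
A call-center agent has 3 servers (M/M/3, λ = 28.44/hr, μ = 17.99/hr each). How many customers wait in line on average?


a = λ/μ = 1.5809; ρ = a/3 = 0.5270
P₀ = 0.191480
Lq = P₀·a^c·ρ / (c!·(1−ρ)²) = 0.191480·3.95089·0.5270/(6·0.22377)
= 0.29693

Final: 0.29693


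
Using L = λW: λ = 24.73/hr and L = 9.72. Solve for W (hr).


W = L/λ = 9.72/24.73 = 0.3930 hr

Final: 0.3930 hr


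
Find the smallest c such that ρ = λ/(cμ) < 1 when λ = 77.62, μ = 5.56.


Stability requires cμ > λ ⇔ c > λ/μ.
λ/μ = 77.62/5.56 = 13.9604
Minimum integer c = ⌊13.9604⌋ + 1 = 14
Check: 14·5.56 = 77.84 > 77.62, while 13·5.56 = 72.28 ≤ 77.62

Final: 14 servers


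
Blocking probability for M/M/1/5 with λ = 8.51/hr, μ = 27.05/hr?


ρ = λ/μ = 8.51/27.05 = 0.3146
P_K = (1−ρ)ρ^K/(1−ρ^(K+1)) = (0.6854·0.003082)/(1 − 0.0009696)
= 0.002112/0.999030 = 0.002114

Final: 0.002114


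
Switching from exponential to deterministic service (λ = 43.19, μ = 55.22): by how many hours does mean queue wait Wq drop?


ρ = 43.19/55.22 = 0.7821
Wq(M/M/1) = ρ/(μ−λ) = 0.7821/12.03 = 0.06502 hr
Wq(M/D/1) = ρ/(2(μ−λ)) = 0.03251 hr
Savings = 0.06502 − 0.03251 = 0.03251 hr

Final: 0.03251 hr


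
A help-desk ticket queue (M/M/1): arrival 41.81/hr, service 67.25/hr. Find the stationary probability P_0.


ρ = 41.81/67.25 = 0.6217
P_n = (1−ρ)·ρ^n = (1 − 0.6217)·0.6217^0 = 0.3783·1.000000 = 0.378290

Final: 0.378290


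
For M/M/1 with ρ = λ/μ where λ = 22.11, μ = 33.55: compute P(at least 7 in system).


ρ = 22.11/33.55 = 0.6590
P(N ≥ n) = ρ^n = 0.6590^7 = 0.053985

Final: 0.053985


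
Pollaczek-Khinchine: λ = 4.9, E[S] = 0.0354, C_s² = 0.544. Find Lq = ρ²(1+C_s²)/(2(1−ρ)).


ρ = λ·E[S] = 4.9·0.0354 = 0.1735
Lq = ρ²(1+C_s²)/(2(1−ρ)) = 0.03009·(1+0.544)/(2·0.8265)
= 0.03009·1.5440/1.6531 = 0.02810

Final: 0.02810


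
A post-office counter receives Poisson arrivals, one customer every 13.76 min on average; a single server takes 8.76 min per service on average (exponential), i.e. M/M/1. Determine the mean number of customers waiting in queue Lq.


λ = 60/13.76 = 4.3605 /hr
μ = 60/8.76 = 6.8493 /hr
ρ = λ/μ = 4.3605/6.8493 = 0.6366
Lq = ρ²/(1−ρ) = 0.4053/0.3634 = 1.1154

Final: 1.1154


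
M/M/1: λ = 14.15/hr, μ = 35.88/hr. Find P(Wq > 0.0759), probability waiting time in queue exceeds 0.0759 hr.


ρ = 14.15/35.88 = 0.3944
P(Wq > t) = ρ·e^{−(μ−λ)t} = 0.3944·e^{−1.6493}
= 0.3944·0.192183 = 0.075791

Final: 0.075791


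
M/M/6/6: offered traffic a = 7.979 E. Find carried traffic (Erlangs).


B(6,7.979) = 0.388606 (Erlang-B)
Carried load = a(1 − B) = 7.979·(1 − 0.388606) = 7.979·0.611394 = 4.8783 E

Final: 4.8783 Erlangs


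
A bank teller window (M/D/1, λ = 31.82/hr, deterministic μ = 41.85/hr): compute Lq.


ρ = 31.82/41.85 = 0.7603
M/D/1: Lq = ρ²/(2(1−ρ)) = 0.5781/(2·0.2397) = 1.20607

Final: 1.20607


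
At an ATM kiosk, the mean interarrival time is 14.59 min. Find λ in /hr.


λ = 1/(interarrival time) in consistent units.
1 hour = 60 min, so λ = 60/14.59 = 4.1124 per hour

Final: 4.1124 /hr


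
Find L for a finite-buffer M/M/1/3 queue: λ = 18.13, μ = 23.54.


ρ = 18.13/23.54 = 0.7702
L = ρ[1 − (K+1)ρ^K + Kρ^(K+1)] / [(1−ρ)(1−ρ^(K+1))]
Numerator: 0.7702·(1 − 4·0.456850 + 3·0.351856) = 0.175730
Denominator: (0.2298)·(0.648144) = 0.148957
L = 0.175730/0.148957 = 1.1797

Final: 1.1797


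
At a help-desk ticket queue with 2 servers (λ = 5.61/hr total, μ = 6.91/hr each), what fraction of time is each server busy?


ρ = λ/(cμ) = 5.61/(2·6.91) = 5.61/13.82 = 0.4059

Final: 0.4059


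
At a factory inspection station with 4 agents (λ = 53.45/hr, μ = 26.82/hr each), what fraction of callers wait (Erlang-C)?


a = λ/μ = 1.9929; ρ = a/4 = 0.4982
P₀ = 0.131442 (from M/M/c formula)
C(c,a) = [a^c/(c!(1−ρ))]·P₀ = [15.77451/(24·0.5018)]·0.131442
= 1.30990·0.131442 = 0.172177

Final: 0.172177


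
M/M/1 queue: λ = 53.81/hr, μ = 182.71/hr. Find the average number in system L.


ρ = λ/μ = 53.81/182.71 = 0.2945
L = ρ/(1−ρ) = 0.2945/(1 − 0.2945) = 0.2945/0.7055 = 0.4175

Final: 0.4175


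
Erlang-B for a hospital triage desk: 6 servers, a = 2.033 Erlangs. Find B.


B(c,a) = (a^c/c!) / Σ_{k=0}^{c} a^k/k!
a^6/6! = 0.098060
Σ terms (k=0..6): 1.00000 + 2.03300 + 2.06654 + 1.40043 + 0.71177 + 0.28940 + 0.09806 = 7.599205
B = 0.098060/7.599205 = 0.012904

Final: 0.012904


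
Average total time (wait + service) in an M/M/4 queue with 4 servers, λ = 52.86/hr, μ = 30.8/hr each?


a = 1.7162; ρ = 0.4291; P₀ = 0.176534
Lq = P₀·a^c·ρ/(c!(1−ρ)²) = 0.08400
Wq = Lq/λ = 0.08400/52.86 = 0.001589 hr
W = Wq + 1/μ = 0.001589 + 0.03247 = 0.03406 hr

Final: 0.03406 hr


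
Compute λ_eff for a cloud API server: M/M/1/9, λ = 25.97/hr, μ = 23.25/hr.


ρ = 1.1170; P_K = (1−ρ)ρ^9/(1−ρ^10) = 0.156500
λ_eff = λ(1 − P_K) = 25.97·(1 − 0.156500) = 25.97·0.843500 = 21.9057 /hr

Final: 21.9057 /hr


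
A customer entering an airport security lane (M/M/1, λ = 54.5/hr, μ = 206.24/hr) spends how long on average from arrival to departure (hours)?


W = 1/(μ−λ) = 1/(206.24 − 54.5) = 1/151.74 = 0.006590 hr

Final: 0.006590 hr


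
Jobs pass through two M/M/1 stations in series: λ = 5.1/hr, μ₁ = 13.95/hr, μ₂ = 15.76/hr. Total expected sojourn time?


Each node sees arrival rate λ = 5.1/hr (tandem ⇒ throughput preserved).
W₁ = 1/(μ₁−λ) = 1/(13.95−5.1) = 0.11299 hr
W₂ = 1/(μ₂−λ) = 1/(15.76−5.1) = 0.09381 hr
W_total = W₁ + W₂ = 0.11299 + 0.09381 = 0.20680 hr

Final: 0.20680 hr


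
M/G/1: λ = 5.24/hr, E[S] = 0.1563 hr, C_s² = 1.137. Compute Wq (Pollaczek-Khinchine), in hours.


ρ = λ·E[S] = 5.24·0.1563 = 0.8190
E[S²] = E[S]²(1+C_s²) = 0.1563²·(1+1.137) = 0.052206
Wq = λ·E[S²]/(2(1−ρ)) = 5.24·0.052206/(2·0.1810) = 0.75574 hr

Final: 0.75574 hr


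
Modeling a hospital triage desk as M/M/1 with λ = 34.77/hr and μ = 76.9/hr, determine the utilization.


ρ = λ/μ = 34.77/76.9 = 0.4521

Final: 0.4521


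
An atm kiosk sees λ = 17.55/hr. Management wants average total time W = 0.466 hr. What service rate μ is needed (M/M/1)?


W = 1/(μ−λ) ⇒ μ − λ = 1/W = 1/0.466 = 2.1459
μ = λ + 1/W = 17.55 + 2.1459 = 19.6959 per hr

Final: 19.6959 /hr


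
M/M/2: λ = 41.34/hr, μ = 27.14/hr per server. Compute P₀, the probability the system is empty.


a = λ/μ = 41.34/27.14 = 1.5232; ρ = a/c = 0.7616
Σ_{k=0}^{1} a^k/k! (terms k=0..1) = 1.00000 + 1.52321 = 2.52321
Tail: a^2/(2!(1−ρ)) = 2.32018/(2·0.2384) = 4.86628
P₀ = 1/(2.52321 + 4.86628) = 1/7.38949 = 0.135327

Final: 0.135327


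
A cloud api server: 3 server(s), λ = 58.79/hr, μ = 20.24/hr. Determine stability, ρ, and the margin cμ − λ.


Total capacity cμ = 3·20.24 = 60.72/hr
ρ = λ/(cμ) = 58.79/60.72 = 0.9682
Stable ⇔ ρ < 1: YES
Spare capacity = cμ − λ = 60.72 − 58.79 = 1.93/hr

Final: ρ = 0.9682; stable; margin = 1.93/hr


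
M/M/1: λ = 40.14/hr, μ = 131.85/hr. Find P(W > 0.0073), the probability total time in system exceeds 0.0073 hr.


W ~ Exponential(μ−λ) for M/M/1.
μ − λ = 131.85 − 40.14 = 91.7100
P(W > t) = e^{−(μ−λ)t} = e^{−0.6695} = 0.511973

Final: 0.511973


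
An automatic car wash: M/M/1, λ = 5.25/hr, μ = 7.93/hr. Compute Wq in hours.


ρ = 5.25/7.93 = 0.6620
Wq = ρ/(μ−λ) = 0.6620/(7.93 − 5.25) = 0.6620/2.68 = 0.2470 hr

Final: 0.2470 hr


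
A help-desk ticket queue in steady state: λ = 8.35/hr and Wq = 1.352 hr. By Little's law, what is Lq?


Lq = λWq = 8.35·1.352 = 11.2892

Final: 11.2892


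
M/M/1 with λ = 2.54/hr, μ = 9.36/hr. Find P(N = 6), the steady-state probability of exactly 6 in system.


ρ = 2.54/9.36 = 0.2714
P_n = (1−ρ)·ρ^n = (1 − 0.2714)·0.2714^6 = 0.7286·0.0003993 = 0.0002910

Final: 0.0002910


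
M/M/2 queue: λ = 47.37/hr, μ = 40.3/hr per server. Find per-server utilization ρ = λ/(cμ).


ρ = λ/(cμ) = 47.37/(2·40.3) = 47.37/80.60 = 0.5877

Final: 0.5877


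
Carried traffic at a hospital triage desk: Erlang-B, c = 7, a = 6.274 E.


B(7,6.274) = 0.202832 (Erlang-B)
Carried load = a(1 − B) = 6.274·(1 − 0.202832) = 6.274·0.797168 = 5.0014 E

Final: 5.0014 Erlangs


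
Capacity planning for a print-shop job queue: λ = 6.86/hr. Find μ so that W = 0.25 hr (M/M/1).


W = 1/(μ−λ) ⇒ μ − λ = 1/W = 1/0.25 = 4.0000
μ = λ + 1/W = 6.86 + 4.0000 = 10.8600 per hr

Final: 10.8600 /hr


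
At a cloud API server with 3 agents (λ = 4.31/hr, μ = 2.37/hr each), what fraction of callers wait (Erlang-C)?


a = λ/μ = 1.8186; ρ = a/3 = 0.6062
P₀ = 0.142501 (from M/M/c formula)
C(c,a) = [a^c/(c!(1−ρ))]·P₀ = [6.01432/(6·0.3938)]·0.142501
= 2.54535·0.142501 = 0.362714

Final: 0.362714


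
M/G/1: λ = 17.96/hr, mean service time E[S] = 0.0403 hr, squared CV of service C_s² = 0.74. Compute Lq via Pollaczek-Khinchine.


ρ = λ·E[S] = 17.96·0.0403 = 0.7238
Lq = ρ²(1+C_s²)/(2(1−ρ)) = 0.5239·(1+0.74)/(2·0.2762)
= 0.5239·1.7400/0.5524 = 1.65006

Final: 1.65006


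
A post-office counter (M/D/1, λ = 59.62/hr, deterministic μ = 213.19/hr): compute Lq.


ρ = 59.62/213.19 = 0.2797
M/D/1: Lq = ρ²/(2(1−ρ)) = 0.07821/(2·0.7203) = 0.05429

Final: 0.05429


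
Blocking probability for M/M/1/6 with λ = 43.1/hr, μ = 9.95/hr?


ρ = λ/μ = 43.1/9.95 = 4.3317
P_K = (1−ρ)ρ^K/(1−ρ^(K+1)) = (-3.3317·6605.795677)/(1 − 28614.049618)
= -22008.253941/-28613.049618 = 0.769168

Final: 0.769168


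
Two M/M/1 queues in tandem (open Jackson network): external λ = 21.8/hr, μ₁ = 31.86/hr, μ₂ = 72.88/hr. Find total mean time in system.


Each node sees arrival rate λ = 21.8/hr (tandem ⇒ throughput preserved).
W₁ = 1/(μ₁−λ) = 1/(31.86−21.8) = 0.09940 hr
W₂ = 1/(μ₂−λ) = 1/(72.88−21.8) = 0.01958 hr
W_total = W₁ + W₂ = 0.09940 + 0.01958 = 0.11898 hr

Final: 0.11898 hr


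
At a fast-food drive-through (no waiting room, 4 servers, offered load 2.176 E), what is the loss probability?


B(c,a) = (a^c/c!) / Σ_{k=0}^{c} a^k/k!
a^4/4! = 0.934167
Σ terms (k=0..4): 1.00000 + 2.17600 + 2.36749 + 1.71722 + 0.93417 = 8.194873
B = 0.934167/8.194873 = 0.113994

Final: 0.113994


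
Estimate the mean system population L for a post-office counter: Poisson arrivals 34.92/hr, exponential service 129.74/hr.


ρ = λ/μ = 34.92/129.74 = 0.2692
L = ρ/(1−ρ) = 0.2692/(1 − 0.2692) = 0.2692/0.7308 = 0.3683

Final: 0.3683


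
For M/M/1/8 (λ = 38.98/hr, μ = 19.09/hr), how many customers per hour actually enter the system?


ρ = 2.0419; P_K = (1−ρ)ρ^8/(1−ρ^9) = 0.511090
λ_eff = λ(1 − P_K) = 38.98·(1 − 0.511090) = 38.98·0.488910 = 19.0577 /hr

Final: 19.0577 /hr


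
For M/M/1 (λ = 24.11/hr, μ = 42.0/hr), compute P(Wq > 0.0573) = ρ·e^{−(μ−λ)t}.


ρ = 24.11/42.0 = 0.5740
P(Wq > t) = ρ·e^{−(μ−λ)t} = 0.5740·e^{−1.0251}
= 0.5740·0.358762 = 0.205946

Final: 0.205946


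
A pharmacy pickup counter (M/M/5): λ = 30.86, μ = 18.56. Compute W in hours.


a = 1.6627; ρ = 0.3325; P₀ = 0.189097
Lq = P₀·a^c·ρ/(c!(1−ρ)²) = 0.01495
Wq = Lq/λ = 0.01495/30.86 = 0.0004844 hr
W = Wq + 1/μ = 0.0004844 + 0.05388 = 0.05436 hr

Final: 0.05436 hr


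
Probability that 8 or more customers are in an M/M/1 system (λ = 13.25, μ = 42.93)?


ρ = 13.25/42.93 = 0.3086
P(N ≥ n) = ρ^n = 0.3086^8 = 0.00008235

Final: 0.00008235


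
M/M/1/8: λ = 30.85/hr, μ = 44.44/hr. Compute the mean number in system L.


ρ = 30.85/44.44 = 0.6942
L = ρ[1 − (K+1)ρ^K + Kρ^(K+1)] / [(1−ρ)(1−ρ^(K+1))]
Numerator: 0.6942·(1 − 9·0.053932 + 8·0.037440) = 0.565161
Denominator: (0.3058)·(0.962560) = 0.294356
L = 0.565161/0.294356 = 1.9200

Final: 1.9200


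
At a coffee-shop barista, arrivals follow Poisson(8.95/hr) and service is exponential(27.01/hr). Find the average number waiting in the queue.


ρ = 8.95/27.01 = 0.3314
Lq = ρ²/(1−ρ) = 0.1098/0.6686 = 0.1642

Final: 0.1642


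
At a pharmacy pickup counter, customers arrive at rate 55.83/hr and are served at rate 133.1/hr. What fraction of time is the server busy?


ρ = λ/μ = 55.83/133.1 = 0.4195

Final: 0.4195


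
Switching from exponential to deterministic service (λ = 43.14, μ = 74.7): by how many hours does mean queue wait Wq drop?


ρ = 43.14/74.7 = 0.5775
Wq(M/M/1) = ρ/(μ−λ) = 0.5775/31.56 = 0.01830 hr
Wq(M/D/1) = ρ/(2(μ−λ)) = 0.009149 hr
Savings = 0.01830 − 0.009149 = 0.009149 hr

Final: 0.009149 hr


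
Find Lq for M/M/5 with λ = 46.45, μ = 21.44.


a = λ/μ = 2.1665; ρ = a/5 = 0.4333
P₀ = 0.113274
Lq = P₀·a^c·ρ / (c!·(1−ρ)²) = 0.113274·47.73146·0.4333/(120·0.32115)
= 0.06079

Final: 0.06079


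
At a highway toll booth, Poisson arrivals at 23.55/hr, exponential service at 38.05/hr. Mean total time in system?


W = 1/(μ−λ) = 1/(38.05 − 23.55) = 1/14.50 = 0.06897 hr

Final: 0.06897 hr


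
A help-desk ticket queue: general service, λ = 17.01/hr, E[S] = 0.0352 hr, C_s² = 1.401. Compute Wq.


ρ = λ·E[S] = 17.01·0.0352 = 0.5988
E[S²] = E[S]²(1+C_s²) = 0.0352²·(1+1.401) = 0.002975
Wq = λ·E[S²]/(2(1−ρ)) = 17.01·0.002975/(2·0.4012) = 0.06306 hr

Final: 0.06306 hr


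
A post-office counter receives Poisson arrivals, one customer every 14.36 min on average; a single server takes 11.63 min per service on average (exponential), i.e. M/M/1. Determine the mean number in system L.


λ = 60/14.36 = 4.1783 /hr
μ = 60/11.63 = 5.1591 /hr
ρ = λ/μ = 4.1783/5.1591 = 0.8099
L = ρ/(1−ρ) = 0.8099/0.1901 = 4.2601

Final: 4.2601


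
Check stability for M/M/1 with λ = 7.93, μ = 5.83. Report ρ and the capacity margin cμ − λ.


Total capacity cμ = 1·5.83 = 5.83/hr
ρ = λ/(cμ) = 7.93/5.83 = 1.3602
Stable ⇔ ρ < 1: NO
Spare capacity = cμ − λ = 5.83 − 7.93 = -2.10/hr

Final: ρ = 1.3602; unstable; margin = -2.10/hr


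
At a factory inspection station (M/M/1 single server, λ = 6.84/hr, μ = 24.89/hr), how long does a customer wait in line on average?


ρ = 6.84/24.89 = 0.2748
Wq = ρ/(μ−λ) = 0.2748/(24.89 − 6.84) = 0.2748/18.05 = 0.01522 hr

Final: 0.01522 hr


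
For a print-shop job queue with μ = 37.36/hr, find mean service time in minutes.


Mean service time = 1/μ = 1/37.36 hour = 0.02677 hour
In minutes: 0.02677 × 60 = 1.6060 min

Final: 1.6060 min


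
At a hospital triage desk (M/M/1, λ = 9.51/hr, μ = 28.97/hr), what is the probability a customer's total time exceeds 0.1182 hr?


W ~ Exponential(μ−λ) for M/M/1.
μ − λ = 28.97 − 9.51 = 19.4600
P(W > t) = e^{−(μ−λ)t} = e^{−2.3002} = 0.100242

Final: 0.100242


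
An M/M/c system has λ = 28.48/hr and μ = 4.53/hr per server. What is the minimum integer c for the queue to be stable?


Stability requires cμ > λ ⇔ c > λ/μ.
λ/μ = 28.48/4.53 = 6.2870
Minimum integer c = ⌊6.2870⌋ + 1 = 7
Check: 7·4.53 = 31.71 > 28.48, while 6·4.53 = 27.18 ≤ 28.48

Final: 7 servers


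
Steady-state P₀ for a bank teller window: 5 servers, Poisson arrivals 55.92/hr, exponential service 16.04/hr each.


a = λ/μ = 55.92/16.04 = 3.4863; ρ = a/c = 0.6973
Σ_{k=0}^{4} a^k/k! (terms k=0..4) = 1.00000 + 3.48628 + 6.07709 + 7.06215 + 6.15517 = 23.78070
Tail: a^5/(5!(1−ρ)) = 515.00802/(120·0.3027) = 14.17615
P₀ = 1/(23.78070 + 14.17615) = 1/37.95685 = 0.026346

Final: 0.026346


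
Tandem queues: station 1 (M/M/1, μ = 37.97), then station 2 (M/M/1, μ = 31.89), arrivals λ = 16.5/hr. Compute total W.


Each node sees arrival rate λ = 16.5/hr (tandem ⇒ throughput preserved).
W₁ = 1/(μ₁−λ) = 1/(37.97−16.5) = 0.04658 hr
W₂ = 1/(μ₂−λ) = 1/(31.89−16.5) = 0.06498 hr
W_total = W₁ + W₂ = 0.04658 + 0.06498 = 0.11155 hr

Final: 0.11155 hr


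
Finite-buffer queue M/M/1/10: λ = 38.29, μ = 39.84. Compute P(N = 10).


ρ = λ/μ = 38.29/39.84 = 0.9611
P_K = (1−ρ)ρ^K/(1−ρ^(K+1)) = (0.03891·0.672451)/(1 − 0.646288)
= 0.026162/0.353712 = 0.073965

Final: 0.073965


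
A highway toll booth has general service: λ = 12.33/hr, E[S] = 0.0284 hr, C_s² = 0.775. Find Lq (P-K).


ρ = λ·E[S] = 12.33·0.0284 = 0.3502
Lq = ρ²(1+C_s²)/(2(1−ρ)) = 0.1226·(1+0.775)/(2·0.6498)
= 0.1226·1.7750/1.2997 = 0.16747

Final: 0.16747


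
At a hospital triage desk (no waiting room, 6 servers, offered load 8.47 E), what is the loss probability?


B(c,a) = (a^c/c!) / Σ_{k=0}^{c} a^k/k!
a^6/6! = 512.823556
Σ terms (k=0..6): 1.00000 + 8.47000 + 35.87045 + 101.27424 + 214.44820 + 363.27525 + 512.82356 = 1237.161686
B = 512.823556/1237.161686 = 0.414516

Final: 0.414516


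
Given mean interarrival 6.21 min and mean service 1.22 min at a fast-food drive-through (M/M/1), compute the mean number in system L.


λ = 60/6.21 = 9.6618 /hr
μ = 60/1.22 = 49.1803 /hr
ρ = λ/μ = 9.6618/49.1803 = 0.1965
L = ρ/(1−ρ) = 0.1965/0.8035 = 0.2445

Final: 0.2445


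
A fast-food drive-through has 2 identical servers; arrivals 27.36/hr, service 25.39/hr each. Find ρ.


ρ = λ/(cμ) = 27.36/(2·25.39) = 27.36/50.78 = 0.5388

Final: 0.5388


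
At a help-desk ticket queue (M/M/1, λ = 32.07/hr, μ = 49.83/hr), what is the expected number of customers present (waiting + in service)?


ρ = λ/μ = 32.07/49.83 = 0.6436
L = ρ/(1−ρ) = 0.6436/(1 − 0.6436) = 0.6436/0.3564 = 1.8057

Final: 1.8057


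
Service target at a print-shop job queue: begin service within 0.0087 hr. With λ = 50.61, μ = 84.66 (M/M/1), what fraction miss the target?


ρ = 50.61/84.66 = 0.5978
P(Wq > t) = ρ·e^{−(μ−λ)t} = 0.5978·e^{−0.2962}
= 0.5978·0.743613 = 0.444534

Final: 0.444534


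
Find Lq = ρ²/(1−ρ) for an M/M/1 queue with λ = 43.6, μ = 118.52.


ρ = 43.6/118.52 = 0.3679
Lq = ρ²/(1−ρ) = 0.1353/0.6321 = 0.2141

Final: 0.2141


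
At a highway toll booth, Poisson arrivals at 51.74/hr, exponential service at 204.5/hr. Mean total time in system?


W = 1/(μ−λ) = 1/(204.5 − 51.74) = 1/152.76 = 0.006546 hr

Final: 0.006546 hr


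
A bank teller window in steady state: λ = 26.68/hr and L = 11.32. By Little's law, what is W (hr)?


W = L/λ = 11.32/26.68 = 0.4243 hr

Final: 0.4243 hr


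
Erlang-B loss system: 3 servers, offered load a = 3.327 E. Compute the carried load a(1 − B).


B(3,3.327) = 0.383627 (Erlang-B)
Carried load = a(1 − B) = 3.327·(1 − 0.383627) = 3.327·0.616373 = 2.0507 E

Final: 2.0507 Erlangs


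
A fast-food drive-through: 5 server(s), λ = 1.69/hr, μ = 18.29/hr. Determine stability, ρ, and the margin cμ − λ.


Total capacity cμ = 5·18.29 = 91.45/hr
ρ = λ/(cμ) = 1.69/91.45 = 0.01848
Stable ⇔ ρ < 1: YES
Spare capacity = cμ − λ = 91.45 − 1.69 = 89.76/hr

Final: ρ = 0.01848; stable; margin = 89.76/hr


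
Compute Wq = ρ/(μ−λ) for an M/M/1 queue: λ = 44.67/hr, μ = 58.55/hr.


ρ = 44.67/58.55 = 0.7629
Wq = ρ/(μ−λ) = 0.7629/(58.55 − 44.67) = 0.7629/13.88 = 0.05497 hr

Final: 0.05497 hr


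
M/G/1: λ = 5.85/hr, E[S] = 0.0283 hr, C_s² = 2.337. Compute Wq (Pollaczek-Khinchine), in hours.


ρ = λ·E[S] = 5.85·0.0283 = 0.1656
E[S²] = E[S]²(1+C_s²) = 0.0283²·(1+2.337) = 0.002673
Wq = λ·E[S²]/(2(1−ρ)) = 5.85·0.002673/(2·0.8344) = 0.009368 hr

Final: 0.009368 hr


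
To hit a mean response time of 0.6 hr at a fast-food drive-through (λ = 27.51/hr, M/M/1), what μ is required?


W = 1/(μ−λ) ⇒ μ − λ = 1/W = 1/0.6 = 1.6667
μ = λ + 1/W = 27.51 + 1.6667 = 29.1767 per hr

Final: 29.1767 /hr


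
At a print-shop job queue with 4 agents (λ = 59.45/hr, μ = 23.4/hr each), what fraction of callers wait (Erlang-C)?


a = λ/μ = 2.5406; ρ = a/4 = 0.6351
P₀ = 0.070131 (from M/M/c formula)
C(c,a) = [a^c/(c!(1−ρ))]·P₀ = [41.66237/(24·0.3649)]·0.070131
= 4.75793·0.070131 = 0.333680

Final: 0.333680


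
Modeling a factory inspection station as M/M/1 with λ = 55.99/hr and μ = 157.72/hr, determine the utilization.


ρ = λ/μ = 55.99/157.72 = 0.3550

Final: 0.3550


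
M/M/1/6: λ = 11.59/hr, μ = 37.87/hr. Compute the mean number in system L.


ρ = 11.59/37.87 = 0.3060
L = ρ[1 − (K+1)ρ^K + Kρ^(K+1)] / [(1−ρ)(1−ρ^(K+1))]
Numerator: 0.3060·(1 − 7·0.0008217 + 6·0.0002515) = 0.304748
Denominator: (0.6940)·(0.999749) = 0.693778
L = 0.304748/0.693778 = 0.4393

Final: 0.4393


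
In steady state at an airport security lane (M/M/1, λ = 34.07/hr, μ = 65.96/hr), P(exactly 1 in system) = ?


ρ = 34.07/65.96 = 0.5165
P_n = (1−ρ)·ρ^n = (1 − 0.5165)·0.5165^1 = 0.4835·0.516525 = 0.249727

Final: 0.249727


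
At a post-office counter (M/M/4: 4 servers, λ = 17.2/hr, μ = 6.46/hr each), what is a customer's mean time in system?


a = 2.6625; ρ = 0.6656; P₀ = 0.060185
Lq = P₀·a^c·ρ/(c!(1−ρ)²) = 0.75033
Wq = Lq/λ = 0.75033/17.2 = 0.04362 hr
W = Wq + 1/μ = 0.04362 + 0.15480 = 0.19842 hr

Final: 0.19842 hr


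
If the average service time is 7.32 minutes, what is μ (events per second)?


μ = 1/(service time) in consistent units.
1 second = 0.0166667 min, so μ = 0.0166667/7.32 = 0.002277 per second

Final: 0.002277 /sec


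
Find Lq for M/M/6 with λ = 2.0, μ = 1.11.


a = λ/μ = 1.8018; ρ = a/6 = 0.3003
P₀ = 0.164872
Lq = P₀·a^c·ρ / (c!·(1−ρ)²) = 0.164872·34.21701·0.3003/(720·0.48958)
= 0.004806

Final: 0.004806


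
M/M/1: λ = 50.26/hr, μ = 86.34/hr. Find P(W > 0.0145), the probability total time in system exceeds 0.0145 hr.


W ~ Exponential(μ−λ) for M/M/1.
μ − λ = 86.34 − 50.26 = 36.0800
P(W > t) = e^{−(μ−λ)t} = e^{−0.5232} = 0.592645

Final: 0.592645


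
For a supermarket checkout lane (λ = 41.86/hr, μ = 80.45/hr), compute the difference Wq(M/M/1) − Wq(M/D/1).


ρ = 41.86/80.45 = 0.5203
Wq(M/M/1) = ρ/(μ−λ) = 0.5203/38.59 = 0.01348 hr
Wq(M/D/1) = ρ/(2(μ−λ)) = 0.006742 hr
Savings = 0.01348 − 0.006742 = 0.006742 hr

Final: 0.006742 hr


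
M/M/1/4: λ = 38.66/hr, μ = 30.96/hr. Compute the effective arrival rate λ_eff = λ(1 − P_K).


ρ = 1.2487; P_K = (1−ρ)ρ^4/(1−ρ^5) = 0.296997
λ_eff = λ(1 − P_K) = 38.66·(1 − 0.296997) = 38.66·0.703003 = 27.1781 /hr

Final: 27.1781 /hr


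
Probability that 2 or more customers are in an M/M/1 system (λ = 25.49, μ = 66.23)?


ρ = 25.49/66.23 = 0.3849
P(N ≥ n) = ρ^n = 0.3849^2 = 0.148126

Final: 0.148126


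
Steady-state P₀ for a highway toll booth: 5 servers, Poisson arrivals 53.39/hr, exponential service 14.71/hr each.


a = λ/μ = 53.39/14.71 = 3.6295; ρ = a/c = 0.7259
Σ_{k=0}^{4} a^k/k! (terms k=0..4) = 1.00000 + 3.62950 + 6.58665 + 7.96876 + 7.23066 = 26.41556
Tail: a^5/(5!(1−ρ)) = 629.84870/(120·0.2741) = 19.14905
P₀ = 1/(26.41556 + 19.14905) = 1/45.56461 = 0.021947

Final: 0.021947


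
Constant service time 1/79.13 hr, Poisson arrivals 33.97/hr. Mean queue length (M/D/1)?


ρ = 33.97/79.13 = 0.4293
M/D/1: Lq = ρ²/(2(1−ρ)) = 0.1843/(2·0.5707) = 0.16146

Final: 0.16146


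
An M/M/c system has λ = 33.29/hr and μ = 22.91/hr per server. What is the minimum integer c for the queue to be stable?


Stability requires cμ > λ ⇔ c > λ/μ.
λ/μ = 33.29/22.91 = 1.4531
Minimum integer c = ⌊1.4531⌋ + 1 = 2
Check: 2·22.91 = 45.82 > 33.29, while 1·22.91 = 22.91 ≤ 33.29

Final: 2 servers


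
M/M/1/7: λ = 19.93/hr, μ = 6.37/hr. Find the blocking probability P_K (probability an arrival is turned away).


ρ = λ/μ = 19.93/6.37 = 3.1287
P_K = (1−ρ)ρ^K/(1−ρ^(K+1)) = (-2.1287·2934.776714)/(1 − 9182.119296)
= -6247.342582/-9181.119296 = 0.680455

Final: 0.680455


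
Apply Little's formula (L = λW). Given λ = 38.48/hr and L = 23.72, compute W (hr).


W = L/λ = 23.72/38.48 = 0.6164 hr

Final: 0.6164 hr


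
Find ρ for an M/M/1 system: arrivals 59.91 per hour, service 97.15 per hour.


ρ = λ/μ = 59.91/97.15 = 0.6167

Final: 0.6167


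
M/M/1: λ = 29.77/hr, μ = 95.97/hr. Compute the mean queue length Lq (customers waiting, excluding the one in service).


ρ = 29.77/95.97 = 0.3102
Lq = ρ²/(1−ρ) = 0.09622/0.6898 = 0.1395

Final: 0.1395


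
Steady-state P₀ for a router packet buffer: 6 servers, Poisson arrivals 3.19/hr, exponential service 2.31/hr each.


a = λ/μ = 3.19/2.31 = 1.3810; ρ = a/c = 0.2302
Σ_{k=0}^{5} a^k/k! (terms k=0..5) = 1.00000 + 1.38095 + 0.95351 + 0.43892 + 0.15153 + 0.04185 = 3.96677
Tail: a^6/(6!(1−ρ)) = 6.93541/(720·0.7698) = 0.01251
P₀ = 1/(3.96677 + 0.01251) = 1/3.97928 = 0.251302

Final: 0.251302


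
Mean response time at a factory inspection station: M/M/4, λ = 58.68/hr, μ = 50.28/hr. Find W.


a = 1.1671; ρ = 0.2918; P₀ = 0.310351
Lq = P₀·a^c·ρ/(c!(1−ρ)²) = 0.01395
Wq = Lq/λ = 0.01395/58.68 = 0.0002378 hr
W = Wq + 1/μ = 0.0002378 + 0.01989 = 0.02013 hr

Final: 0.02013 hr


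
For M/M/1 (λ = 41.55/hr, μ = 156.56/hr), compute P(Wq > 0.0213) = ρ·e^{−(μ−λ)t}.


ρ = 41.55/156.56 = 0.2654
P(Wq > t) = ρ·e^{−(μ−λ)t} = 0.2654·e^{−2.4497}
= 0.2654·0.086318 = 0.022908

Final: 0.022908


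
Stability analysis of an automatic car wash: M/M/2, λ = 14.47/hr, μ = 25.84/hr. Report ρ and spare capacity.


Total capacity cμ = 2·25.84 = 51.68/hr
ρ = λ/(cμ) = 14.47/51.68 = 0.2800
Stable ⇔ ρ < 1: YES
Spare capacity = cμ − λ = 51.68 − 14.47 = 37.21/hr

Final: ρ = 0.2800; stable; margin = 37.21/hr


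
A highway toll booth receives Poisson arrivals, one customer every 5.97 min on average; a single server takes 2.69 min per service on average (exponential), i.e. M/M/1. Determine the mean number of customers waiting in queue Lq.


λ = 60/5.97 = 10.0503 /hr
μ = 60/2.69 = 22.3048 /hr
ρ = λ/μ = 10.0503/22.3048 = 0.4506
Lq = ρ²/(1−ρ) = 0.2030/0.5494 = 0.3695

Final: 0.3695


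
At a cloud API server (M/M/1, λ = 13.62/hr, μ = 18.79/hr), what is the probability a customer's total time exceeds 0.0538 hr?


W ~ Exponential(μ−λ) for M/M/1.
μ − λ = 18.79 − 13.62 = 5.1700
P(W > t) = e^{−(μ−λ)t} = e^{−0.2781} = 0.757186

Final: 0.757186


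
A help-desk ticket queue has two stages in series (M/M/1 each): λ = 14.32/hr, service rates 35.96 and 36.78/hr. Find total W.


Each node sees arrival rate λ = 14.32/hr (tandem ⇒ throughput preserved).
W₁ = 1/(μ₁−λ) = 1/(35.96−14.32) = 0.04621 hr
W₂ = 1/(μ₂−λ) = 1/(36.78−14.32) = 0.04452 hr
W_total = W₁ + W₂ = 0.04621 + 0.04452 = 0.09073 hr

Final: 0.09073 hr


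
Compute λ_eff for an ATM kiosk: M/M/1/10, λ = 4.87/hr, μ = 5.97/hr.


ρ = 0.8157; P_K = (1−ρ)ρ^10/(1−ρ^11) = 0.026905
λ_eff = λ(1 − P_K) = 4.87·(1 − 0.026905) = 4.87·0.973095 = 4.7390 /hr

Final: 4.7390 /hr


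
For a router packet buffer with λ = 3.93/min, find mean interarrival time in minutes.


Mean interarrival time = 1/λ = 1/3.93 minute = 0.25445 minute
In minutes: 0.25445 × 1 = 0.2545 min

Final: 0.2545 min


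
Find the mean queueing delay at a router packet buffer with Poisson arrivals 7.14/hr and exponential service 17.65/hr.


ρ = 7.14/17.65 = 0.4045
Wq = ρ/(μ−λ) = 0.4045/(17.65 − 7.14) = 0.4045/10.51 = 0.03849 hr

Final: 0.03849 hr


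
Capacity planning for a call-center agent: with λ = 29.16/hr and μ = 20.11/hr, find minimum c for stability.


Stability requires cμ > λ ⇔ c > λ/μ.
λ/μ = 29.16/20.11 = 1.4500
Minimum integer c = ⌊1.4500⌋ + 1 = 2
Check: 2·20.11 = 40.22 > 29.16, while 1·20.11 = 20.11 ≤ 29.16

Final: 2 servers


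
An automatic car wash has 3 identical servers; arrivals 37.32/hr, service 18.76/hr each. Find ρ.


ρ = λ/(cμ) = 37.32/(3·18.76) = 37.32/56.28 = 0.6631

Final: 0.6631


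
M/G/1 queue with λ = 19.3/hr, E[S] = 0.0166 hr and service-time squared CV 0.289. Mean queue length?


ρ = λ·E[S] = 19.3·0.0166 = 0.3204
Lq = ρ²(1+C_s²)/(2(1−ρ)) = 0.1026·(1+0.289)/(2·0.6796)
= 0.1026·1.2890/1.3592 = 0.09734

Final: 0.09734


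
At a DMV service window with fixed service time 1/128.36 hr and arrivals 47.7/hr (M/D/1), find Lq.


ρ = 47.7/128.36 = 0.3716
M/D/1: Lq = ρ²/(2(1−ρ)) = 0.1381/(2·0.6284) = 0.10988

Final: 0.10988


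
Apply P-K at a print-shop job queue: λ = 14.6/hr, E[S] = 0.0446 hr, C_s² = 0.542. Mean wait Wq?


ρ = λ·E[S] = 14.6·0.0446 = 0.6512
E[S²] = E[S]²(1+C_s²) = 0.0446²·(1+0.542) = 0.003067
Wq = λ·E[S²]/(2(1−ρ)) = 14.6·0.003067/(2·0.3488) = 0.06419 hr

Final: 0.06419 hr


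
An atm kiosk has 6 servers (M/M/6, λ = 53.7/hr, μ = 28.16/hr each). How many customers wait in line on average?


a = λ/μ = 1.9070; ρ = a/6 = 0.3178
P₀ = 0.148367
Lq = P₀·a^c·ρ / (c!·(1−ρ)²) = 0.148367·48.08945·0.3178/(720·0.46536)
= 0.006768

Final: 0.006768


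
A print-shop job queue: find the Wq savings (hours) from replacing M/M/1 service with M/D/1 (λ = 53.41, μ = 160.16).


ρ = 53.41/160.16 = 0.3335
Wq(M/M/1) = ρ/(μ−λ) = 0.3335/106.75 = 0.003124 hr
Wq(M/D/1) = ρ/(2(μ−λ)) = 0.001562 hr
Savings = 0.003124 − 0.001562 = 0.001562 hr

Final: 0.001562 hr


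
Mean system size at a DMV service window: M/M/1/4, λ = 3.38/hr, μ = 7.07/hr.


ρ = 3.38/7.07 = 0.4781
L = ρ[1 − (K+1)ρ^K + Kρ^(K+1)] / [(1−ρ)(1−ρ^(K+1))]
Numerator: 0.4781·(1 − 5·0.052238 + 4·0.024974) = 0.400965
Denominator: (0.5219)·(0.975026) = 0.508889
L = 0.400965/0.508889 = 0.7879

Final: 0.7879


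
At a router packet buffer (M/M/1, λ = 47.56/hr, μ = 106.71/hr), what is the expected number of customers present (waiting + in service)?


ρ = λ/μ = 47.56/106.71 = 0.4457
L = ρ/(1−ρ) = 0.4457/(1 − 0.4457) = 0.4457/0.5543 = 0.8041

Final: 0.8041


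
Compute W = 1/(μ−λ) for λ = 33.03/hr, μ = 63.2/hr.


W = 1/(μ−λ) = 1/(63.2 − 33.03) = 1/30.17 = 0.03315 hr

Final: 0.03315 hr


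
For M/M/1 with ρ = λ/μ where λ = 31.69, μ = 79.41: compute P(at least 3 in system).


ρ = 31.69/79.41 = 0.3991
P(N ≥ n) = ρ^n = 0.3991^3 = 0.063554

Final: 0.063554


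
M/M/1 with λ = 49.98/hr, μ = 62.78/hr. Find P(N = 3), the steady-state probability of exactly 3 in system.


ρ = 49.98/62.78 = 0.7961
P_n = (1−ρ)·ρ^n = (1 − 0.7961)·0.7961^3 = 0.2039·0.504574 = 0.102876

Final: 0.102876


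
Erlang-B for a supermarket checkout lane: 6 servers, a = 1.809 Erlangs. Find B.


B(c,a) = (a^c/c!) / Σ_{k=0}^{c} a^k/k!
a^6/6! = 0.048674
Σ terms (k=0..6): 1.00000 + 1.80900 + 1.63624 + 0.98665 + 0.44621 + 0.16144 + 0.04867 = 6.088222
B = 0.048674/6.088222 = 0.007995

Final: 0.007995


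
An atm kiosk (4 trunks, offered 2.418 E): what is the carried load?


B(4,2.418) = 0.140718 (Erlang-B)
Carried load = a(1 − B) = 2.418·(1 − 0.140718) = 2.418·0.859282 = 2.0777 E

Final: 2.0777 Erlangs


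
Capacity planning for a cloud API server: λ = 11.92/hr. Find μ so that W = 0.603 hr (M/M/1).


W = 1/(μ−λ) ⇒ μ − λ = 1/W = 1/0.603 = 1.6584
μ = λ + 1/W = 11.92 + 1.6584 = 13.5784 per hr

Final: 13.5784 /hr


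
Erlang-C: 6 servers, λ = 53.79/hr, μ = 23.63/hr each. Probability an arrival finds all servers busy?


a = λ/μ = 2.2763; ρ = a/6 = 0.3794
P₀ = 0.102327 (from M/M/c formula)
C(c,a) = [a^c/(c!(1−ρ))]·P₀ = [139.13197/(720·0.6206)]·0.102327
= 0.31137·0.102327 = 0.031861

Final: 0.031861


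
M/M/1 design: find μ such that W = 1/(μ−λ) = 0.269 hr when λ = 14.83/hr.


W = 1/(μ−λ) ⇒ μ − λ = 1/W = 1/0.269 = 3.7175
μ = λ + 1/W = 14.83 + 3.7175 = 18.5475 per hr

Final: 18.5475 /hr


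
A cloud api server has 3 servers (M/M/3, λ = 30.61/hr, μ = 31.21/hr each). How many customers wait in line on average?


a = λ/μ = 0.9808; ρ = a/3 = 0.3269
P₀ = 0.371010
Lq = P₀·a^c·ρ / (c!·(1−ρ)²) = 0.371010·0.94343·0.3269/(6·0.45303)
= 0.04210

Final: 0.04210


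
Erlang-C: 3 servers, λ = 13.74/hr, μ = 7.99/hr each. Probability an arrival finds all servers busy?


a = λ/μ = 1.7196; ρ = a/3 = 0.5732
P₀ = 0.161703 (from M/M/c formula)
C(c,a) = [a^c/(c!(1−ρ))]·P₀ = [5.08534/(6·0.4268)]·0.161703
= 1.98592·0.161703 = 0.321129

Final: 0.321129


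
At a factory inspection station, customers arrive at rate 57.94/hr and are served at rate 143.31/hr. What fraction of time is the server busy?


ρ = λ/μ = 57.94/143.31 = 0.4043

Final: 0.4043


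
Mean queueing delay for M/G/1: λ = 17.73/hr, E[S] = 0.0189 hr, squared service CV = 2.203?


ρ = λ·E[S] = 17.73·0.0189 = 0.3351
E[S²] = E[S]²(1+C_s²) = 0.0189²·(1+2.203) = 0.001144
Wq = λ·E[S²]/(2(1−ρ)) = 17.73·0.001144/(2·0.6649) = 0.01525 hr

Final: 0.01525 hr


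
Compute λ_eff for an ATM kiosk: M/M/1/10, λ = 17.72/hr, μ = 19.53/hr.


ρ = 0.9073; P_K = (1−ρ)ρ^10/(1−ρ^11) = 0.053342
λ_eff = λ(1 − P_K) = 17.72·(1 − 0.053342) = 17.72·0.946658 = 16.7748 /hr

Final: 16.7748 /hr


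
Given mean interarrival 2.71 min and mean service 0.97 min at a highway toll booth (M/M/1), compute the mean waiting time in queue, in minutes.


λ = 60/2.71 = 22.1402 /hr
μ = 60/0.97 = 61.8557 /hr
ρ = λ/μ = 22.1402/61.8557 = 0.3579
Wq = ρ/(μ−λ) = 0.3579/(61.8557−22.1402) = 0.009012 hr
In minutes: 0.009012·60 = 0.5407 min

Final: 0.5407 min


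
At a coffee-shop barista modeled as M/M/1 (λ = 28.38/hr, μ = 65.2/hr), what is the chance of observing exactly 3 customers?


ρ = 28.38/65.2 = 0.4353
P_n = (1−ρ)·ρ^n = (1 − 0.4353)·0.4353^3 = 0.5647·0.082470 = 0.046573

Final: 0.046573


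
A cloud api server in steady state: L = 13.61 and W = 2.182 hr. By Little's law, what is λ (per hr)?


λ = L/W = 13.61/2.182 = 6.2374 /hr

Final: 6.2374 /hr


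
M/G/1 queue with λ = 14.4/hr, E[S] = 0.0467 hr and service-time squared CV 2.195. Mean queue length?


ρ = λ·E[S] = 14.4·0.0467 = 0.6725
Lq = ρ²(1+C_s²)/(2(1−ρ)) = 0.4522·(1+2.195)/(2·0.3275)
= 0.4522·3.1950/0.6550 = 2.20578

Final: 2.20578


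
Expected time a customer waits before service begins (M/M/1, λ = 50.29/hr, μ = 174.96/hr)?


ρ = 50.29/174.96 = 0.2874
Wq = ρ/(μ−λ) = 0.2874/(174.96 − 50.29) = 0.2874/124.67 = 0.002306 hr

Final: 0.002306 hr


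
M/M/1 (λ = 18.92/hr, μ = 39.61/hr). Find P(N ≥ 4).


ρ = 18.92/39.61 = 0.4777
P(N ≥ n) = ρ^n = 0.4777^4 = 0.052055

Final: 0.052055


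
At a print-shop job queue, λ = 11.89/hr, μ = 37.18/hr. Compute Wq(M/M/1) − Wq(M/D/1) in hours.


ρ = 11.89/37.18 = 0.3198
Wq(M/M/1) = ρ/(μ−λ) = 0.3198/25.29 = 0.01265 hr
Wq(M/D/1) = ρ/(2(μ−λ)) = 0.006323 hr
Savings = 0.01265 − 0.006323 = 0.006323 hr

Final: 0.006323 hr
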